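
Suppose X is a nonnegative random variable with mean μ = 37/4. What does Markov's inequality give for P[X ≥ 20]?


μ = E[X] = 37/4, a = 20.
Markov: P[X ≥ 20] ≤ μ/a = (37/4)/20 = 37/80.
Numerically: ≈ 0.4625.
(Since a = 20 > μ = 9.2500, the bound 37/80 is < 1 and informative.)

P[X ≥ 20] ≤ 37/80 ≈ 0.4625.


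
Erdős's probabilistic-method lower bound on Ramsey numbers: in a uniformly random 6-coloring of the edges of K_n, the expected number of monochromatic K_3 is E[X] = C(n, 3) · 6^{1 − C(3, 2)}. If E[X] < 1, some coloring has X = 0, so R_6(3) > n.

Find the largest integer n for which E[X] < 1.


We need C(n, 3) · 6^{1 − 3} < 1, i.e. C(n, 3) < 6^{3 − 1} = 36.
Check values of n near the boundary:
  n = 4: C(4, 3) = 4; 4 < 36? YES
  n = 5: C(5, 3) = 10; 10 < 36? YES
  n = 6: C(6, 3) = 20; 20 < 36? YES
  n = 7: C(7, 3) = 35; 35 < 36? YES
  n = 8: C(8, 3) = 56; 56 < 36? NO
  n = 9: C(9, 3) = 84; 84 < 36? NO
  n = 10: C(10, 3) = 120; 120 < 36? NO
The largest n with C(n, 3) < 36 is n = 7 (where E[X] = 35/36 ≈ 0.9722). Hence R_6(3) > 7, i.e. R_6(3) ≥ 8.

Largest n = 7; hence R_6(3) > 7.


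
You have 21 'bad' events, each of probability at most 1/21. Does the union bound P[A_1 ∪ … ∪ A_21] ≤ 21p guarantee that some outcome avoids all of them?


Union bound: P[∪_{i=1}^{21} A_i] ≤ Σ_i P[A_i] ≤ 21·p = 21·(1/21) = 1.
Numerically: 1 ≈ 1.0000.
Is 1 < 1? NO.
Since the bound 1 is ≥ 1, the union bound is uninformative here; it does NOT by itself certify existence.

21·p = 1 ≈ 1.0000; existence NOT certified by the union bound.


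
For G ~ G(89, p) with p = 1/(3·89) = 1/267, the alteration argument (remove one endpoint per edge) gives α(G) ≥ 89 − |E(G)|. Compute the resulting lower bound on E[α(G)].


E[|E(G)|] = C(89, 2)·p = 3916 · (1/267) = 44/3.
E[α(G)] ≥ n − E[|E(G)|] = 89 − 44/3 = 223/3.
Numerically: ≈ 74.33333.
(This is only a lower bound; the true E[α(G)] may be larger.)

E[α(G)] ≥ 223/3 ≈ 74.33333.


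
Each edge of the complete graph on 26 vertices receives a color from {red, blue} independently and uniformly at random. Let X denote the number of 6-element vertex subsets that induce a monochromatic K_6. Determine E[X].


Let X = Σ_S X_S over the C(26, 6) = 230230 subsets S of size 6, where X_S = 1 if the K_6 on S is monochromatic.
For a fixed S, the K_6 on S has C(6, 2) = 15 edges. P[all 15 edges red] = (1/2)^15, and likewise for blue, so P[monochromatic] = 2·(1/2)^15 = 2^{1 − 15} = 1/16384.
By linearity: E[X] = C(26, 6) · 2^{1 − 15} = 230230 · 1/16384 = 115115/8192.
Numerically: E[X] ≈ 14.052.

E[X] = C(26,6)·2^(1−C(6,2)) = 115115/8192 ≈ 14.052.


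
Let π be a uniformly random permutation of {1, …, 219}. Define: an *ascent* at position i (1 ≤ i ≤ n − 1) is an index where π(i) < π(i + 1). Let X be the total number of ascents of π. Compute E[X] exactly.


Write X = Σ X_I over i = 1, …, 218, with X_I the indicator of one ascent.
There are 218 indicators.
For each fixed i, the pair (π(i), π(i+1)) is a uniformly random ordered pair of distinct values from {1, …, 219}; by symmetry P[π(i) < π(i+1)] = 1/2.
By linearity: E[X] = 218 · (1/2) = (219 − 1) · (1/2) = 109 ≈ 109.00000.

E[X] = 109 = 109.00000.


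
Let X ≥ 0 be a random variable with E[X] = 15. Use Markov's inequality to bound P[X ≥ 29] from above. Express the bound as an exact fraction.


μ = E[X] = 15, a = 29.
Markov: P[X ≥ 29] ≤ μ/a = (15)/29 = 15/29.
Numerically: ≈ 0.5172.
(Since a = 29 > μ = 15.0000, the bound 15/29 is < 1 and informative.)

P[X ≥ 29] ≤ 15/29 ≈ 0.5172.


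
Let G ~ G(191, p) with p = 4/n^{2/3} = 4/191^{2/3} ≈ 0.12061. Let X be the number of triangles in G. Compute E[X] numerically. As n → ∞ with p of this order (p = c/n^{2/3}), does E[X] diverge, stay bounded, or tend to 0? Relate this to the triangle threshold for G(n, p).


Number of potential triangles: C(191, 3) = 1143135.
Each occurs with probability p³ ≈ (0.12061)³ ≈ 1.7543379e-03.
By linearity: E[X] = C(191, 3)·p³ ≈ 1143135 · 1.7543379e-03 ≈ 2005.44503.
Since α = 2/3 < 1, p = c/n^{2/3} ≫ 1/n is above the triangle threshold p ~ 1/n. Asymptotically E[X] ~ (c³/6)·n^{3(1−α)} = (4³/6)·n^{1} → ∞; triangles are abundant w.h.p.

E[X] ≈ 2005.44503; in regime p = Θ(1/n^{2/3}) E[X] diverges (above the triangle threshold p ~ 1/n).


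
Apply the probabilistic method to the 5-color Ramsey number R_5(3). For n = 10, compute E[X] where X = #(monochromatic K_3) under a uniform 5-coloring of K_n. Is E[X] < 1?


E[X] = C(10, 3) · 5^{1 − 3} = 120 · 5^{−2} = 120/25.
As a reduced fraction: E[X] = 24/5 ≈ 4.800.
Is E[X] < 1? NO.
Since E[X] ≥ 1, the first-moment bound is inconclusive at n = 10; it does NOT by itself certify R_5(3) > 10.

E[X] = 24/5 ≈ 4.800; E[X] ≥ 1; first-moment method inconclusive here.


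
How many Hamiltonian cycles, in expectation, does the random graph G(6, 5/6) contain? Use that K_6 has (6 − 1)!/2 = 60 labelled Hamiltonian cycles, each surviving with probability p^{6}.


K_6 has (6 − 1)!/2 = 60 labelled Hamiltonian cycles.
For each such Hamiltonian cycle H, let X_H = 1 if all 6 edges of H are present in G. Then P[X_H = 1] = p^{6} = (5/6)^{6} = 15625/46656.
By linearity of expectation: E[X] = Σ_H E[X_H] = 60 · p^{6} = 60 · 15625/46656 = 78125/3888.
Numerically: E[X] ≈ 20.09.

E[X] = 60 · (5/6)^{6} = 78125/3888 ≈ 20.09.


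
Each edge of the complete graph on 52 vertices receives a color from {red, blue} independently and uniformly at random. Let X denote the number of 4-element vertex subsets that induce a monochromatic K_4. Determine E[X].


Let X = Σ_S X_S over the C(52, 4) = 270725 subsets S of size 4, where X_S = 1 if the K_4 on S is monochromatic.
For a fixed S, the K_4 on S has C(4, 2) = 6 edges. P[all 6 edges red] = (1/2)^6, and likewise for blue, so P[monochromatic] = 2·(1/2)^6 = 2^{1 − 6} = 1/32.
By linearity: E[X] = C(52, 4) · 2^{1 − 6} = 270725 · 1/32 = 270725/32.
Numerically: E[X] ≈ 8460.156.

E[X] = C(52,4)·2^(1−C(4,2)) = 270725/32 ≈ 8460.156.


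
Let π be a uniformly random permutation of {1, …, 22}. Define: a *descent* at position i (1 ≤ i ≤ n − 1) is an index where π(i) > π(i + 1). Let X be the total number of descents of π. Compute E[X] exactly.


Write X = Σ X_I over i = 1, …, 21, with X_I the indicator of one descent.
There are 21 indicators.
For each fixed i, the pair (π(i), π(i+1)) is a uniformly random ordered pair of distinct values from {1, …, 22}; by symmetry P[π(i) > π(i+1)] = 1/2.
By linearity: E[X] = 21 · (1/2) = (22 − 1) · (1/2) = 21/2 ≈ 10.500000.

E[X] = 21/2 = 10.500000.


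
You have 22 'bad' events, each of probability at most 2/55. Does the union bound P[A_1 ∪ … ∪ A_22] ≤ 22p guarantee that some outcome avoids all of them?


Union bound: P[∪_{i=1}^{22} A_i] ≤ Σ_i P[A_i] ≤ 22·p = 22·(2/55) = 4/5.
Numerically: 4/5 ≈ 0.8000000.
Is 4/5 < 1? YES.
Since P[∪ A_i] ≤ 4/5 < 1, the complement has P[∩ A_i^c] ≥ 1 − 4/5 = 1/5 > 0, so some outcome avoids every A_i.

22·p = 4/5 ≈ 0.8000000; existence CERTIFIED by the union bound.


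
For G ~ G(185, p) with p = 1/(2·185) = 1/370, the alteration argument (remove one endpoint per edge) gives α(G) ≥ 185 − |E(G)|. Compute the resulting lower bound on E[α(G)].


E[|E(G)|] = C(185, 2)·p = 17020 · (1/370) = 46.
E[α(G)] ≥ n − E[|E(G)|] = 185 − 46 = 139.
Numerically: ≈ 139.000.
(This is only a lower bound; the true E[α(G)] may be larger.)

E[α(G)] ≥ 139 ≈ 139.000.


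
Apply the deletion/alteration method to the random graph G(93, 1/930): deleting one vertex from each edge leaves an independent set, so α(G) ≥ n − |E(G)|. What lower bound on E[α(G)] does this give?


E[|E(G)|] = C(93, 2)·p = 4278 · (1/930) = 23/5.
E[α(G)] ≥ n − E[|E(G)|] = 93 − 23/5 = 442/5.
Numerically: ≈ 88.4000.
(This is only a lower bound; the true E[α(G)] may be larger.)

E[α(G)] ≥ 442/5 ≈ 88.4000.


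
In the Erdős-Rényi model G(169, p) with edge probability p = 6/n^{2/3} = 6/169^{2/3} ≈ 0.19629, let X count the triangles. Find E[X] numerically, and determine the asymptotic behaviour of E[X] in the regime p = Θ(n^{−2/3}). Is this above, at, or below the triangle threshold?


Number of potential triangles: C(169, 3) = 790244.
Each occurs with probability p³ ≈ (0.19629)³ ≈ 7.5627604e-03.
By linearity: E[X] = C(169, 3)·p³ ≈ 790244 · 7.5627604e-03 ≈ 5976.42604.
Since α = 2/3 < 1, p = c/n^{2/3} ≫ 1/n is above the triangle threshold p ~ 1/n. Asymptotically E[X] ~ (c³/6)·n^{3(1−α)} = (6³/6)·n^{1} → ∞; triangles are abundant w.h.p.

E[X] ≈ 5976.42604; in regime p = Θ(1/n^{2/3}) E[X] diverges (above the triangle threshold p ~ 1/n).


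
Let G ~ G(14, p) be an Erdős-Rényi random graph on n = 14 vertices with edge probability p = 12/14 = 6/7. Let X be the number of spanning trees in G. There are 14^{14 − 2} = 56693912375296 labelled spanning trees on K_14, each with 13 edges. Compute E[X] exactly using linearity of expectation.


K_14 has 14^{14 − 2} = 56693912375296 labelled spanning trees.
For each such spanning tree H, let X_H = 1 if all 13 edges of H are present in G. Then P[X_H = 1] = p^{13} = (6/7)^{13} = 13060694016/96889010407.
Summing the indicators: E[X] = Σ_H E[X_H] = 56693912375296 · p^{13} = 56693912375296 · 13060694016/96889010407 = 53496602689536/7.
Numerically: E[X] ≈ 7.64237e+12.

E[X] = 56693912375296 · (6/7)^{13} = 53496602689536/7 ≈ 7.64237e+12.


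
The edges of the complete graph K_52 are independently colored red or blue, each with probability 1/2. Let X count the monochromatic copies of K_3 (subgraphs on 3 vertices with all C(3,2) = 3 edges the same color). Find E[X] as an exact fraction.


Let X = Σ_S X_S over the C(52, 3) = 22100 subsets S of size 3, where X_S = 1 if the K_3 on S is monochromatic.
For a fixed S, the K_3 on S has C(3, 2) = 3 edges. P[all 3 edges red] = (1/2)^3, and likewise for blue, so P[monochromatic] = 2·(1/2)^3 = 2^{1 − 3} = 1/4.
Summing: E[X] = C(52, 3) · 2^{1 − 3} = 22100 · 1/4 = 5525.
Numerically: E[X] ≈ 5525.000.

E[X] = C(52,3)·2^(1−C(3,2)) = 5525 ≈ 5525.000.


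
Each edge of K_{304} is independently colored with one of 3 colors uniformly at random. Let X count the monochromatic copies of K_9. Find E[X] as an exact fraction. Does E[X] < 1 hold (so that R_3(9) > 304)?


E[X] = C(304, 9) · 3^{1 − 36} = 54222992899492560 · 3^{−35} = 54222992899492560/50031545098999707.
As a reduced fraction: E[X] = 18074330966497520/16677181699666569 ≈ 1.084.
Is E[X] < 1? NO.
Since E[X] ≥ 1, the first-moment bound is inconclusive at n = 304; it does NOT by itself certify R_3(9) > 304.

E[X] = 18074330966497520/16677181699666569 ≈ 1.084; E[X] ≥ 1; first-moment method inconclusive here.


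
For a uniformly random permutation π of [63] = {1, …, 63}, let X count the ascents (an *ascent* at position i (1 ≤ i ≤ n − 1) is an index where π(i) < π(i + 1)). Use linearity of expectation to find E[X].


Write X = Σ X_I over i = 1, …, 62, with X_I the indicator of one ascent.
There are 62 indicators.
For each fixed i, the pair (π(i), π(i+1)) is a uniformly random ordered pair of distinct values from {1, …, 63}; by symmetry P[π(i) < π(i+1)] = 1/2.
By linearity: E[X] = 62 · (1/2) = (63 − 1) · (1/2) = 31 ≈ 31.000000.

E[X] = 31 = 31.000000.


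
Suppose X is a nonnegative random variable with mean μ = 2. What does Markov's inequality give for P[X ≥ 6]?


μ = E[X] = 2, a = 6.
Markov: P[X ≥ 6] ≤ μ/a = (2)/6 = 1/3.
Numerically: ≈ 0.33333.
(Since a = 6 > μ = 2.00000, the bound 1/3 is < 1 and informative.)

P[X ≥ 6] ≤ 1/3 ≈ 0.33333.


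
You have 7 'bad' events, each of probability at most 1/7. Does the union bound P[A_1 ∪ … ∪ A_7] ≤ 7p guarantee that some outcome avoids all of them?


Union bound: P[∪_{i=1}^{7} A_i] ≤ Σ_i P[A_i] ≤ 7·p = 7·(1/7) = 1.
Numerically: 1 ≈ 1.000.
Is 1 < 1? NO.
Since the bound 1 is ≥ 1, the union bound is uninformative here; it does NOT by itself certify existence.

7·p = 1 ≈ 1.000; existence NOT certified by the union bound.


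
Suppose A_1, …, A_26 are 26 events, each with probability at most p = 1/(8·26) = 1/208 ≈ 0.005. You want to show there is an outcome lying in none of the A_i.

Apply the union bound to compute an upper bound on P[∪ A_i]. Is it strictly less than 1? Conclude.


Union bound: P[∪_{i=1}^{26} A_i] ≤ Σ_i P[A_i] ≤ 26·p = 26·(1/208) = 1/8.
Numerically: 1/8 ≈ 0.125.
Is 1/8 < 1? YES.
Since P[∪ A_i] ≤ 1/8 < 1, the complement has P[∩ A_i^c] ≥ 1 − 1/8 = 7/8 > 0, so some outcome avoids every A_i.

26·p = 1/8 ≈ 0.125; existence CERTIFIED by the union bound.


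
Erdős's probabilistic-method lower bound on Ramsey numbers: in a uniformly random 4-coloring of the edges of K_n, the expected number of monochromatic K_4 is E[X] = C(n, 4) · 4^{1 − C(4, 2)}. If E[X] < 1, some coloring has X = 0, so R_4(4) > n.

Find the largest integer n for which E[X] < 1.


We need C(n, 4) · 4^{1 − 6} < 1, i.e. C(n, 4) < 4^{6 − 1} = 1024.
Check values of n near the boundary:
  n = 13: C(13, 4) = 715; 715 < 1024? YES
  n = 14: C(14, 4) = 1001; 1001 < 1024? YES
  n = 15: C(15, 4) = 1365; 1365 < 1024? NO
  n = 16: C(16, 4) = 1820; 1820 < 1024? NO
  n = 17: C(17, 4) = 2380; 2380 < 1024? NO
The largest n with C(n, 4) < 1024 is n = 14 (where E[X] = 1001/1024 ≈ 0.9775391). Hence R_4(4) > 14, i.e. R_4(4) ≥ 15.

Largest n = 14; hence R_4(4) > 14.


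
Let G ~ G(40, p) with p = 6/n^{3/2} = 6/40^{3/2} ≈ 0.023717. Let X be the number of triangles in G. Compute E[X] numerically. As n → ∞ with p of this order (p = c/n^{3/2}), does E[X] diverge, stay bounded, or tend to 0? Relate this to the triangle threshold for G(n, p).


Number of potential triangles: C(40, 3) = 9880.
Each occurs with probability p³ ≈ (0.023717)³ ≈ 1.3340859e-05.
By linearity: E[X] = C(40, 3)·p³ ≈ 9880 · 1.3340859e-05 ≈ 0.13181.
Since α = 3/2 > 1, p = c/n^{3/2} = o(1/n) is below the triangle threshold p ~ 1/n. Asymptotically E[X] ~ (c³/6)·n^{3(1−α)} = (6³/6)·n^{-1.5} → 0, so by Markov's inequality G has no triangles w.h.p.

E[X] ≈ 0.13181; in regime p = Θ(1/n^{3/2}) E[X] tends to 0 (below the triangle threshold p ~ 1/n).


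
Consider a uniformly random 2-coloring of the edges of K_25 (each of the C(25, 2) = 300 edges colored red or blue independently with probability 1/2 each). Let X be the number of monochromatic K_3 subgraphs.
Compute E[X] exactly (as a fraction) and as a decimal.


Let X = Σ_S X_S over the C(25, 3) = 2300 subsets S of size 3, where X_S = 1 if the K_3 on S is monochromatic.
For a fixed S, the K_3 on S has C(3, 2) = 3 edges. P[all 3 edges red] = (1/2)^3, and likewise for blue, so P[monochromatic] = 2·(1/2)^3 = 2^{1 − 3} = 1/4.
Summing: E[X] = C(25, 3) · 2^{1 − 3} = 2300 · 1/4 = 575.
Numerically: E[X] ≈ 575.000.

E[X] = C(25,3)·2^(1−C(3,2)) = 575 ≈ 575.000.


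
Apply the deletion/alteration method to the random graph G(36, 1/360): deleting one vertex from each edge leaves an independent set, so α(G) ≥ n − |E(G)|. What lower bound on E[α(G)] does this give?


E[|E(G)|] = C(36, 2)·p = 630 · (1/360) = 7/4.
E[α(G)] ≥ n − E[|E(G)|] = 36 − 7/4 = 137/4.
Numerically: ≈ 34.250.
(This is only a lower bound; the true E[α(G)] may be larger.)

E[α(G)] ≥ 137/4 ≈ 34.250.


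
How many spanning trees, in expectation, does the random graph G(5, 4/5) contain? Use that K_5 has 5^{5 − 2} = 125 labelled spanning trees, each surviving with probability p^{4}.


K_5 has 5^{5 − 2} = 125 labelled spanning trees.
For each such spanning tree H, let X_H = 1 if all 4 edges of H are present in G. Then P[X_H = 1] = p^{4} = (4/5)^{4} = 256/625.
Summing the indicators: E[X] = Σ_H E[X_H] = 125 · p^{4} = 125 · 256/625 = 256/5.
Numerically: E[X] ≈ 51.2.

E[X] = 125 · (4/5)^{4} = 256/5 ≈ 51.2.


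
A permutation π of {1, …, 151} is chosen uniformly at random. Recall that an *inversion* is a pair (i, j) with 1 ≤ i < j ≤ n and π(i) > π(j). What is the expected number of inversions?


Write X = Σ X_I over the C(151, 2) = 11325 pairs i < j, with X_I the indicator of one inversion.
There are 11325 indicators.
For each fixed pair i < j, the values π(i) and π(j) are two distinct elements of {1, …, 151} in uniformly random order; by symmetry P[π(i) > π(j)] = 1/2.
By linearity: E[X] = 11325 · (1/2) = C(151, 2) · (1/2) = 11325/2 = 11325/2 ≈ 5662.50000.

E[X] = 11325/2 = 5662.50000.


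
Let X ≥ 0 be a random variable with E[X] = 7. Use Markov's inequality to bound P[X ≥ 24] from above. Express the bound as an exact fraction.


μ = E[X] = 7, a = 24.
Markov: P[X ≥ 24] ≤ μ/a = (7)/24 = 7/24.
Numerically: ≈ 0.292.
(Since a = 24 > μ = 7.000, the bound 7/24 is < 1 and informative.)

P[X ≥ 24] ≤ 7/24 ≈ 0.292.


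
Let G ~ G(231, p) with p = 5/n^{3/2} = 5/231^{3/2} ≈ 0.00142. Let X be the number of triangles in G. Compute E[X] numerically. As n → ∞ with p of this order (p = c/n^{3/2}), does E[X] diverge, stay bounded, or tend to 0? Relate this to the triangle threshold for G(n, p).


Number of potential triangles: C(231, 3) = 2027795.
Each occurs with probability p³ ≈ (0.00142)³ ≈ 2.88839e-09.
By linearity: E[X] = C(231, 3)·p³ ≈ 2027795 · 2.88839e-09 ≈ 0.006.
Since α = 3/2 > 1, p = c/n^{3/2} = o(1/n) is below the triangle threshold p ~ 1/n. Asymptotically E[X] ~ (c³/6)·n^{3(1−α)} = (5³/6)·n^{-1.5} → 0, so by Markov's inequality G has no triangles w.h.p.

E[X] ≈ 0.006; in regime p = Θ(1/n^{3/2}) E[X] tends to 0 (below the triangle threshold p ~ 1/n).


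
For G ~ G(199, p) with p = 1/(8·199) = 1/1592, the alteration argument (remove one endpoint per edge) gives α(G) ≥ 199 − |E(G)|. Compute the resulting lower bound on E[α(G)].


E[|E(G)|] = C(199, 2)·p = 19701 · (1/1592) = 99/8.
E[α(G)] ≥ n − E[|E(G)|] = 199 − 99/8 = 1493/8.
Numerically: ≈ 186.625000.
(This is only a lower bound; the true E[α(G)] may be larger.)

E[α(G)] ≥ 1493/8 ≈ 186.625000.


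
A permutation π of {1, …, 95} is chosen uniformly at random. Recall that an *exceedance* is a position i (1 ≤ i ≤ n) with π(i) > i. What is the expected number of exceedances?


Write X = Σ_{i=1}^{95} X_i, where X_i = 1_{π(i) > i}.
For each fixed i, π(i) is uniform over {1, …, 95} (marginal of a uniform permutation), so P[π(i) > i] = (n − i)/n. Summing: Σ_{i=1}^{95} (n − i)/n = (0 + 1 + … + 94)/95 = 95(95 − 1)/(2·95) = (95 − 1)/2.
Hence E[X] = Σ_{i=1}^{95} (95 − i)/95 = 47 ≈ 47.000000.

E[X] = 47 = 47.000000.


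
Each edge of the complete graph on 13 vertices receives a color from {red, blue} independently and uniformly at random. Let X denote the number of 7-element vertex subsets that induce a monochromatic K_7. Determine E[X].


Let X = Σ_S X_S over the C(13, 7) = 1716 subsets S of size 7, where X_S = 1 if the K_7 on S is monochromatic.
For a fixed S, the K_7 on S has C(7, 2) = 21 edges. P[all 21 edges red] = (1/2)^21, and likewise for blue, so P[monochromatic] = 2·(1/2)^21 = 2^{1 − 21} = 1/1048576.
Summing: E[X] = C(13, 7) · 2^{1 − 21} = 1716 · 1/1048576 = 429/262144.
Numerically: E[X] ≈ 0.001637.

E[X] = C(13,7)·2^(1−C(7,2)) = 429/262144 ≈ 0.001637.


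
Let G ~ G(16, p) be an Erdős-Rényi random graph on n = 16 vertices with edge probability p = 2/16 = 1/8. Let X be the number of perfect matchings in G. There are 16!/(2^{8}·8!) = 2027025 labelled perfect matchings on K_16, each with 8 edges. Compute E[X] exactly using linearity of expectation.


K_16 has 16!/(2^{8}·8!) = 2027025 labelled perfect matchings.
For each such perfect matching H, let X_H = 1 if all 8 edges of H are present in G. Then P[X_H = 1] = p^{8} = (1/8)^{8} = 1/16777216.
Summing the indicators: E[X] = Σ_H E[X_H] = 2027025 · p^{8} = 2027025 · 1/16777216 = 2027025/16777216.
Numerically: E[X] ≈ 0.121.

E[X] = 2027025 · (1/8)^{8} = 2027025/16777216 ≈ 0.121.


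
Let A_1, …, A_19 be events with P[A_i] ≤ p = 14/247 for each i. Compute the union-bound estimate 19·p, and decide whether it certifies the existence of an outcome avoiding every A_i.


Union bound: P[∪_{i=1}^{19} A_i] ≤ Σ_i P[A_i] ≤ 19·p = 19·(14/247) = 14/13.
Numerically: 14/13 ≈ 1.076923.
Is 14/13 < 1? NO.
Since the bound 14/13 is ≥ 1, the union bound is uninformative here; it does NOT by itself certify existence.

19·p = 14/13 ≈ 1.076923; existence NOT certified by the union bound.


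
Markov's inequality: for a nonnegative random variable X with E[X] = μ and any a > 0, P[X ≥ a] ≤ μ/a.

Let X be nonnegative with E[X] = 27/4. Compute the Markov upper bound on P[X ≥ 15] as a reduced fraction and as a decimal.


μ = E[X] = 27/4, a = 15.
Markov: P[X ≥ 15] ≤ μ/a = (27/4)/15 = 9/20.
Numerically: ≈ 0.450000.
(Since a = 15 > μ = 6.750000, the bound 9/20 is < 1 and informative.)

P[X ≥ 15] ≤ 9/20 ≈ 0.450000.


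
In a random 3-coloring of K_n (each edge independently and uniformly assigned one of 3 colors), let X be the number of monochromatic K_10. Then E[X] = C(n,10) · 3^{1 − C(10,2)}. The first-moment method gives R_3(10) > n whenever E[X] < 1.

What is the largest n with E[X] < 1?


We need C(n, 10) · 3^{1 − 45} < 1, i.e. C(n, 10) < 3^{45 − 1} = 984770902183611232881.
Check values of n near the boundary:
  n = 572: C(572, 10) = 954640815642161682606; 954640815642161682606 < 984770902183611232881? YES
  n = 573: C(573, 10) = 971597135635805762226; 971597135635805762226 < 984770902183611232881? YES
  n = 574: C(574, 10) = 988824035203816502691; 988824035203816502691 < 984770902183611232881? NO
  n = 575: C(575, 10) = 1006325345561406175305; 1006325345561406175305 < 984770902183611232881? NO
  n = 576: C(576, 10) = 1024104945306307344480; 1024104945306307344480 < 984770902183611232881? NO
The largest n with C(n, 10) < 984770902183611232881 is n = 573 (where E[X] = 35985079097622435638/36472996377170786403 ≈ 0.9866). Hence R_3(10) > 573, i.e. R_3(10) ≥ 574.

Largest n = 573; hence R_3(10) > 573.


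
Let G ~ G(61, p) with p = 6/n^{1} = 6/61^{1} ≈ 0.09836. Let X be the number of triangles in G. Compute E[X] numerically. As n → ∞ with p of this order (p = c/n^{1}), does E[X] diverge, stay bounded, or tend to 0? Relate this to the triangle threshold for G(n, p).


Number of potential triangles: C(61, 3) = 35990.
Each occurs with probability p³ ≈ (0.09836)³ ≈ 9.516215e-04.
By linearity: E[X] = C(61, 3)·p³ ≈ 35990 · 9.516215e-04 ≈ 34.2489.
Here α = 1, so p = 6/n is exactly at the triangle threshold p ~ 1/n. Asymptotically E[X] → c³/6 = 6³/6 = 36 ≈ 36.0000, a bounded constant. In this regime the triangle count is asymptotically Poisson(c³/6).

E[X] ≈ 34.2489; in regime p = Θ(1/n^{1}) E[X] stays bounded (at the triangle threshold p ~ 1/n).


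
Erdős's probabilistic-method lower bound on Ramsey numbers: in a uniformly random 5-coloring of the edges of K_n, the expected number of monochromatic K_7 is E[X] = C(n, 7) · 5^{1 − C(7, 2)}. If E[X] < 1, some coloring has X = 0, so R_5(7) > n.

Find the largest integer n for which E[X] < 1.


We need C(n, 7) · 5^{1 − 21} < 1, i.e. C(n, 7) < 5^{21 − 1} = 95367431640625.
Check values of n near the boundary:
  n = 334: C(334, 7) = 86359460961576; 86359460961576 < 95367431640625? YES
  n = 335: C(335, 7) = 88202498238195; 88202498238195 < 95367431640625? YES
  n = 336: C(336, 7) = 90079147136880; 90079147136880 < 95367431640625? YES
  n = 337: C(337, 7) = 91989916924632; 91989916924632 < 95367431640625? YES
  n = 338: C(338, 7) = 93935323022736; 93935323022736 < 95367431640625? YES
  n = 339: C(339, 7) = 95915887062372; 95915887062372 < 95367431640625? NO
  n = 340: C(340, 7) = 97932136940560; 97932136940560 < 95367431640625? NO
  n = 341: C(341, 7) = 99984606876440; 99984606876440 < 95367431640625? NO
The largest n with C(n, 7) < 95367431640625 is n = 338 (where E[X] = 93935323022736/95367431640625 ≈ 0.98498). Hence R_5(7) > 338, i.e. R_5(7) ≥ 339.

Largest n = 338; hence R_5(7) > 338.


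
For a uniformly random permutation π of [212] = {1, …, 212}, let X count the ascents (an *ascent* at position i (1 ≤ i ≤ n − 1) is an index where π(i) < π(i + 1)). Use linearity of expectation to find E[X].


Write X = Σ X_I over i = 1, …, 211, with X_I the indicator of one ascent.
There are 211 indicators.
For each fixed i, the pair (π(i), π(i+1)) is a uniformly random ordered pair of distinct values from {1, …, 212}; by symmetry P[π(i) < π(i+1)] = 1/2.
By linearity: E[X] = 211 · (1/2) = (212 − 1) · (1/2) = 211/2 ≈ 105.500000.

E[X] = 211/2 = 105.500000.


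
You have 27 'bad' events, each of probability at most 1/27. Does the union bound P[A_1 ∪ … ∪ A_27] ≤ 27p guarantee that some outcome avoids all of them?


Union bound: P[∪_{i=1}^{27} A_i] ≤ Σ_i P[A_i] ≤ 27·p = 27·(1/27) = 1.
Numerically: 1 ≈ 1.0000.
Is 1 < 1? NO.
Since the bound 1 is ≥ 1, the union bound is uninformative here; it does NOT by itself certify existence.

27·p = 1 ≈ 1.0000; existence NOT certified by the union bound.


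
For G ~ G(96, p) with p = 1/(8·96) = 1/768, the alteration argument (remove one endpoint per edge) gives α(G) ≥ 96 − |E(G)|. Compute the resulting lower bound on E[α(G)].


E[|E(G)|] = C(96, 2)·p = 4560 · (1/768) = 95/16.
E[α(G)] ≥ n − E[|E(G)|] = 96 − 95/16 = 1441/16.
Numerically: ≈ 90.062500.
(This is only a lower bound; the true E[α(G)] may be larger.)

E[α(G)] ≥ 1441/16 ≈ 90.062500.


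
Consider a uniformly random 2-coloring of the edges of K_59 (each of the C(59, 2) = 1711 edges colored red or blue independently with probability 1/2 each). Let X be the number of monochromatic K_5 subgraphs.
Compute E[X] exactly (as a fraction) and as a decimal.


Let X = Σ_S X_S over the C(59, 5) = 5006386 subsets S of size 5, where X_S = 1 if the K_5 on S is monochromatic.
For a fixed S, the K_5 on S has C(5, 2) = 10 edges. P[all 10 edges red] = (1/2)^10, and likewise for blue, so P[monochromatic] = 2·(1/2)^10 = 2^{1 − 10} = 1/512.
By linearity of expectation: E[X] = C(59, 5) · 2^{1 − 10} = 5006386 · 1/512 = 2503193/256.
Numerically: E[X] ≈ 9778.097656.

E[X] = C(59,5)·2^(1−C(5,2)) = 2503193/256 ≈ 9778.097656.


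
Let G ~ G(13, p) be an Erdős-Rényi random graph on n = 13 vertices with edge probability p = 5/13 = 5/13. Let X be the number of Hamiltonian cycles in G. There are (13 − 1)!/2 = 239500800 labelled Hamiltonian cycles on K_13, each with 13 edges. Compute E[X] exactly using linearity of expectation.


K_13 has (13 − 1)!/2 = 239500800 labelled Hamiltonian cycles.
For each such Hamiltonian cycle H, let X_H = 1 if all 13 edges of H are present in G. Then P[X_H = 1] = p^{13} = (5/13)^{13} = 1220703125/302875106592253.
Summing the indicators: E[X] = Σ_H E[X_H] = 239500800 · p^{13} = 239500800 · 1220703125/302875106592253 = 292359375000000000/302875106592253.
Numerically: E[X] ≈ 965.

E[X] = 239500800 · (5/13)^{13} = 292359375000000000/302875106592253 ≈ 965.


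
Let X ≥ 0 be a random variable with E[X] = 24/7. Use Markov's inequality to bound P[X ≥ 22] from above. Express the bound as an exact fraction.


μ = E[X] = 24/7, a = 22.
Markov: P[X ≥ 22] ≤ μ/a = (24/7)/22 = 12/77.
Numerically: ≈ 0.15584.
(Since a = 22 > μ = 3.42857, the bound 12/77 is < 1 and informative.)

P[X ≥ 22] ≤ 12/77 ≈ 0.15584.


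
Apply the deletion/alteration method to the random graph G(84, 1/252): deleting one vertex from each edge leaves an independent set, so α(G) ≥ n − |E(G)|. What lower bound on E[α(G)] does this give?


E[|E(G)|] = C(84, 2)·p = 3486 · (1/252) = 83/6.
E[α(G)] ≥ n − E[|E(G)|] = 84 − 83/6 = 421/6.
Numerically: ≈ 70.167.
(This is only a lower bound; the true E[α(G)] may be larger.)

E[α(G)] ≥ 421/6 ≈ 70.167.


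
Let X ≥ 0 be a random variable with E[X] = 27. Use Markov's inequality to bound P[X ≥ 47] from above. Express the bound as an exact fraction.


μ = E[X] = 27, a = 47.
Markov: P[X ≥ 47] ≤ μ/a = (27)/47 = 27/47.
Numerically: ≈ 0.57447.
(Since a = 47 > μ = 27.00000, the bound 27/47 is < 1 and informative.)

P[X ≥ 47] ≤ 27/47 ≈ 0.57447.


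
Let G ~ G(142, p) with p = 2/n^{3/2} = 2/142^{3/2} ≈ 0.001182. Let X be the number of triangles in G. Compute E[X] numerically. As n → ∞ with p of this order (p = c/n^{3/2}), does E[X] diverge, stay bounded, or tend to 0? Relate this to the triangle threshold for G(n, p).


Number of potential triangles: C(142, 3) = 467180.
Each occurs with probability p³ ≈ (0.001182)³ ≈ 1.651172e-09.
By linearity: E[X] = C(142, 3)·p³ ≈ 467180 · 1.651172e-09 ≈ 0.0008.
Since α = 3/2 > 1, p = c/n^{3/2} = o(1/n) is below the triangle threshold p ~ 1/n. Asymptotically E[X] ~ (c³/6)·n^{3(1−α)} = (2³/6)·n^{-1.5} → 0, so by Markov's inequality G has no triangles w.h.p.

E[X] ≈ 0.0008; in regime p = Θ(1/n^{3/2}) E[X] tends to 0 (below the triangle threshold p ~ 1/n).


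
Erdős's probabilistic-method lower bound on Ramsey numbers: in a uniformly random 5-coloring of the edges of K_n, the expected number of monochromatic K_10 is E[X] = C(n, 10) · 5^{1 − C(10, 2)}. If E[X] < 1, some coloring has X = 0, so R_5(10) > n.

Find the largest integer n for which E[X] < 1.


We need C(n, 10) · 5^{1 − 45} < 1, i.e. C(n, 10) < 5^{45 − 1} = 5684341886080801486968994140625.
Check values of n near the boundary:
  n = 5389: C(5389, 10) = 5645340767466558997768874792926; 5645340767466558997768874792926 < 5684341886080801486968994140625? YES
  n = 5390: C(5390, 10) = 5655833965919099070255434039753; 5655833965919099070255434039753 < 5684341886080801486968994140625? YES
  n = 5391: C(5391, 10) = 5666344714787188828795213697883; 5666344714787188828795213697883 < 5684341886080801486968994140625? YES
  n = 5392: C(5392, 10) = 5676873040158402483252283957448; 5676873040158402483252283957448 < 5684341886080801486968994140625? YES
  n = 5393: C(5393, 10) = 5687418968154238267170642278008; 5687418968154238267170642278008 < 5684341886080801486968994140625? NO
  n = 5394: C(5394, 10) = 5697982524930156243149785372878; 5697982524930156243149785372878 < 5684341886080801486968994140625? NO
The largest n with C(n, 10) < 5684341886080801486968994140625 is n = 5392 (where E[X] = 5676873040158402483252283957448/5684341886080801486968994140625 ≈ 0.999). Hence R_5(10) > 5392, i.e. R_5(10) ≥ 5393.

Largest n = 5392; hence R_5(10) > 5392.


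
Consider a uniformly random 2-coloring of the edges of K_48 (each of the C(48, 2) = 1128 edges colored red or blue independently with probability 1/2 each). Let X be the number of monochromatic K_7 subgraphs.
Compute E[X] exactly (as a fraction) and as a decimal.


Let X = Σ_S X_S over the C(48, 7) = 73629072 subsets S of size 7, where X_S = 1 if the K_7 on S is monochromatic.
For a fixed S, the K_7 on S has C(7, 2) = 21 edges. P[all 21 edges red] = (1/2)^21, and likewise for blue, so P[monochromatic] = 2·(1/2)^21 = 2^{1 − 21} = 1/1048576.
By linearity of expectation: E[X] = C(48, 7) · 2^{1 − 21} = 73629072 · 1/1048576 = 4601817/65536.
Numerically: E[X] ≈ 70.21815.

E[X] = C(48,7)·2^(1−C(7,2)) = 4601817/65536 ≈ 70.21815.


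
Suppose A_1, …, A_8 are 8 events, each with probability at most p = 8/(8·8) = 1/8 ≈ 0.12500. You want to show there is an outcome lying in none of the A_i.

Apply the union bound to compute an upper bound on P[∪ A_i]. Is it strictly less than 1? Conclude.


Union bound: P[∪_{i=1}^{8} A_i] ≤ Σ_i P[A_i] ≤ 8·p = 8·(1/8) = 1.
Numerically: 1 ≈ 1.00000.
Is 1 < 1? NO.
Since the bound 1 is ≥ 1, the union bound is uninformative here; it does NOT by itself certify existence.

8·p = 1 ≈ 1.00000; existence NOT certified by the union bound.


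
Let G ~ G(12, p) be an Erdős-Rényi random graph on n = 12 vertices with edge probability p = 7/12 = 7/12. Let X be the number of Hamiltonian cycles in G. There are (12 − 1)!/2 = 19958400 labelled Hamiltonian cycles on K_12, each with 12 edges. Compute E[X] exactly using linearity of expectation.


K_12 has (12 − 1)!/2 = 19958400 labelled Hamiltonian cycles.
For each such Hamiltonian cycle H, let X_H = 1 if all 12 edges of H are present in G. Then P[X_H = 1] = p^{12} = (7/12)^{12} = 13841287201/8916100448256.
By linearity: E[X] = Σ_H E[X_H] = 19958400 · p^{12} = 19958400 · 13841287201/8916100448256 = 26644477861925/859963392.
Numerically: E[X] ≈ 30983.

E[X] = 19958400 · (7/12)^{12} = 26644477861925/859963392 ≈ 30983.


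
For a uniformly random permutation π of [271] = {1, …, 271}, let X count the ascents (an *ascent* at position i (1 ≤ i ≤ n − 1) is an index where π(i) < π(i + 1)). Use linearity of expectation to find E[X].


Write X = Σ X_I over i = 1, …, 270, with X_I the indicator of one ascent.
There are 270 indicators.
For each fixed i, the pair (π(i), π(i+1)) is a uniformly random ordered pair of distinct values from {1, …, 271}; by symmetry P[π(i) < π(i+1)] = 1/2.
By linearity: E[X] = 270 · (1/2) = (271 − 1) · (1/2) = 135 ≈ 135.00000.

E[X] = 135 = 135.00000.


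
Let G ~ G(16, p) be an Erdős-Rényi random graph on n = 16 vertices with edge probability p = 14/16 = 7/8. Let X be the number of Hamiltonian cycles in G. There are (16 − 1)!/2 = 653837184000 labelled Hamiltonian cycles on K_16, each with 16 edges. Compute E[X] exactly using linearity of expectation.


K_16 has (16 − 1)!/2 = 653837184000 labelled Hamiltonian cycles.
For each such Hamiltonian cycle H, let X_H = 1 if all 16 edges of H are present in G. Then P[X_H = 1] = p^{16} = (7/8)^{16} = 33232930569601/281474976710656.
By linearity of expectation: E[X] = Σ_H E[X_H] = 653837184000 · p^{16} = 653837184000 · 33232930569601/281474976710656 = 21219654042671322112875/274877906944.
Numerically: E[X] ≈ 7.71967e+10.

E[X] = 653837184000 · (7/8)^{16} = 21219654042671322112875/274877906944 ≈ 7.71967e+10.


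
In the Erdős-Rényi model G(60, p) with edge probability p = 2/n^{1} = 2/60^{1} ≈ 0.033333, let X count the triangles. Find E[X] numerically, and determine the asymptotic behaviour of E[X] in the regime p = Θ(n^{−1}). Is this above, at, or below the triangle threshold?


Number of potential triangles: C(60, 3) = 34220.
Each occurs with probability p³ ≈ (0.033333)³ ≈ 3.7037037e-05.
By linearity: E[X] = C(60, 3)·p³ ≈ 34220 · 3.7037037e-05 ≈ 1.26741.
Here α = 1, so p = 2/n is exactly at the triangle threshold p ~ 1/n. Asymptotically E[X] → c³/6 = 2³/6 = 4/3 ≈ 1.33333, a bounded constant. In this regime the triangle count is asymptotically Poisson(c³/6).

E[X] ≈ 1.26741; in regime p = Θ(1/n^{1}) E[X] stays bounded (at the triangle threshold p ~ 1/n).


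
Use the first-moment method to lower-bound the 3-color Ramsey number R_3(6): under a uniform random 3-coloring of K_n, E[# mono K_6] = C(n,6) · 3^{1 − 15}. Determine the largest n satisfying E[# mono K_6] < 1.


We need C(n, 6) · 3^{1 − 15} < 1, i.e. C(n, 6) < 3^{15 − 1} = 4782969.
Check values of n near the boundary:
  n = 40: C(40, 6) = 3838380; 3838380 < 4782969? YES
  n = 41: C(41, 6) = 4496388; 4496388 < 4782969? YES
  n = 42: C(42, 6) = 5245786; 5245786 < 4782969? NO
  n = 43: C(43, 6) = 6096454; 6096454 < 4782969? NO
  n = 44: C(44, 6) = 7059052; 7059052 < 4782969? NO
The largest n with C(n, 6) < 4782969 is n = 41 (where E[X] = 1498796/1594323 ≈ 0.9400830). Hence R_3(6) > 41, i.e. R_3(6) ≥ 42.

Largest n = 41; hence R_3(6) > 41.


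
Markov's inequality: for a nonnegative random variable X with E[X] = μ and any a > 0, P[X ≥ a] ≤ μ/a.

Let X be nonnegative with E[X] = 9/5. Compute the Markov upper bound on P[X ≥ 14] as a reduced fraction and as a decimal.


μ = E[X] = 9/5, a = 14.
Markov: P[X ≥ 14] ≤ μ/a = (9/5)/14 = 9/70.
Numerically: ≈ 0.128571.
(Since a = 14 > μ = 1.800000, the bound 9/70 is < 1 and informative.)

P[X ≥ 14] ≤ 9/70 ≈ 0.128571.


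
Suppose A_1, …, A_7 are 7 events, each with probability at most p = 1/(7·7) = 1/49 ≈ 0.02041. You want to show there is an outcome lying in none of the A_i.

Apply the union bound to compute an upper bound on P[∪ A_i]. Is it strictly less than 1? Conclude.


Union bound: P[∪_{i=1}^{7} A_i] ≤ Σ_i P[A_i] ≤ 7·p = 7·(1/49) = 1/7.
Numerically: 1/7 ≈ 0.14286.
Is 1/7 < 1? YES.
Since P[∪ A_i] ≤ 1/7 < 1, the complement has P[∩ A_i^c] ≥ 1 − 1/7 = 6/7 > 0, so some outcome avoids every A_i.

7·p = 1/7 ≈ 0.14286; existence CERTIFIED by the union bound.


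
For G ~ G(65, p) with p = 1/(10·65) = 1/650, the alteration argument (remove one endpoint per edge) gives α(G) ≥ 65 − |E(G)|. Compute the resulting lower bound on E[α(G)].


E[|E(G)|] = C(65, 2)·p = 2080 · (1/650) = 16/5.
E[α(G)] ≥ n − E[|E(G)|] = 65 − 16/5 = 309/5.
Numerically: ≈ 61.800.
(This is only a lower bound; the true E[α(G)] may be larger.)

E[α(G)] ≥ 309/5 ≈ 61.800.


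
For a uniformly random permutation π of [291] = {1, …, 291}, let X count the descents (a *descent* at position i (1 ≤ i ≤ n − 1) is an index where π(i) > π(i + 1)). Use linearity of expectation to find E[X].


Write X = Σ X_I over i = 1, …, 290, with X_I the indicator of one descent.
There are 290 indicators.
For each fixed i, the pair (π(i), π(i+1)) is a uniformly random ordered pair of distinct values from {1, …, 291}; by symmetry P[π(i) > π(i+1)] = 1/2.
By linearity: E[X] = 290 · (1/2) = (291 − 1) · (1/2) = 145 ≈ 145.0000.

E[X] = 145 = 145.0000.


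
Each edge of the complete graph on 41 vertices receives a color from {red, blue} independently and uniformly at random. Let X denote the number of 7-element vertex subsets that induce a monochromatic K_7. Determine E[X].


Let X = Σ_S X_S over the C(41, 7) = 22481940 subsets S of size 7, where X_S = 1 if the K_7 on S is monochromatic.
For a fixed S, the K_7 on S has C(7, 2) = 21 edges. P[all 21 edges red] = (1/2)^21, and likewise for blue, so P[monochromatic] = 2·(1/2)^21 = 2^{1 − 21} = 1/1048576.
By linearity of expectation: E[X] = C(41, 7) · 2^{1 − 21} = 22481940 · 1/1048576 = 5620485/262144.
Numerically: E[X] ≈ 21.440449.

E[X] = C(41,7)·2^(1−C(7,2)) = 5620485/262144 ≈ 21.440449.


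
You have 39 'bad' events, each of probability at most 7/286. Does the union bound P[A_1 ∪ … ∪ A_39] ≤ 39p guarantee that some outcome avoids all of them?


Union bound: P[∪_{i=1}^{39} A_i] ≤ Σ_i P[A_i] ≤ 39·p = 39·(7/286) = 21/22.
Numerically: 21/22 ≈ 0.955.
Is 21/22 < 1? YES.
Since P[∪ A_i] ≤ 21/22 < 1, the complement has P[∩ A_i^c] ≥ 1 − 21/22 = 1/22 > 0, so some outcome avoids every A_i.

39·p = 21/22 ≈ 0.955; existence CERTIFIED by the union bound.


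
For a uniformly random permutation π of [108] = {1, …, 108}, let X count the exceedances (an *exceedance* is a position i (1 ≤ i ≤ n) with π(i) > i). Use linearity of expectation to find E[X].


Write X = Σ_{i=1}^{108} X_i, where X_i = 1_{π(i) > i}.
For each fixed i, π(i) is uniform over {1, …, 108} (marginal of a uniform permutation), so P[π(i) > i] = (n − i)/n. Summing: Σ_{i=1}^{108} (n − i)/n = (0 + 1 + … + 107)/108 = 108(108 − 1)/(2·108) = (108 − 1)/2.
Hence E[X] = Σ_{i=1}^{108} (108 − i)/108 = 107/2 ≈ 53.50000.

E[X] = 107/2 = 53.50000.


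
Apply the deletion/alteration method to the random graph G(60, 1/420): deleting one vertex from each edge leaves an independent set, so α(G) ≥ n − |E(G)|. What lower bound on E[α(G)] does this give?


E[|E(G)|] = C(60, 2)·p = 1770 · (1/420) = 59/14.
E[α(G)] ≥ n − E[|E(G)|] = 60 − 59/14 = 781/14.
Numerically: ≈ 55.78571.
(This is only a lower bound; the true E[α(G)] may be larger.)

E[α(G)] ≥ 781/14 ≈ 55.78571.


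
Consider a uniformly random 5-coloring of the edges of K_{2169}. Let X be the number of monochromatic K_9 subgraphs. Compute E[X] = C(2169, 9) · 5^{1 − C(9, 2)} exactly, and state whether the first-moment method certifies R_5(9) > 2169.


E[X] = C(2169, 9) · 5^{1 − 36} = 2879753360044504243499683 · 5^{−35} = 2879753360044504243499683/2910383045673370361328125.
As a reduced fraction: E[X] = 2879753360044504243499683/2910383045673370361328125 ≈ 0.9895.
Is E[X] < 1? YES.
Since E[X] < 1, there exists a 5-coloring of K_{2169} with no monochromatic K_9; hence R_5(9) > 2169.

E[X] = 2879753360044504243499683/2910383045673370361328125 ≈ 0.9895; E[X] < 1, so R_5(9) > 2169.
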